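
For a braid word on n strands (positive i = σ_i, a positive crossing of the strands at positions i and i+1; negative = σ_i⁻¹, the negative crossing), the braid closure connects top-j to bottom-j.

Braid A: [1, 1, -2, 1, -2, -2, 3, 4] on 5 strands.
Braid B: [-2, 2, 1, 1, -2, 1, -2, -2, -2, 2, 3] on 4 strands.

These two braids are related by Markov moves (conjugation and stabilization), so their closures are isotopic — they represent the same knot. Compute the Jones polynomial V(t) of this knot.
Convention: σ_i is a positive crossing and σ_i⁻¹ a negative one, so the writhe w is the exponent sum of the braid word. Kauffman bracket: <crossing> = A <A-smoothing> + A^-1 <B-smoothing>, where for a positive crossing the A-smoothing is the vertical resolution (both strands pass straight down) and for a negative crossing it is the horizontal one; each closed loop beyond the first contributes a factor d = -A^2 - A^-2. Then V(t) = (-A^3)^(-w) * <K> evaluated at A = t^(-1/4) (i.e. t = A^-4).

Markov-equivalent braids have isotopic closures, hence identical knot invariants. Strip the Markov moves from each word to reach a common short braid β, then compute V(t) once on β.
Braid A: s1 s1 s2^-1 s1 s2^-1 s2^-1 s3 s4 on 5 strands reduces by inverse Markov moves (closure unchanged at each step):
  Destabilize: the word has the form β·s4 where s4 occurs only as the final letter (β ∈ B_4); drop it and the last strand → 4 strands.
  Destabilize: the word has the form β·s3 where s3 occurs only as the final letter (β ∈ B_3); drop it and the last strand → 3 strands.
Reduced to β = s1 s1 s2^-1 s1 s2^-1 s2^-1 on 3 strands, 6 crossings.
Braid B: s2^-1 s2 s1 s1 s2^-1 s1 s2^-1 s2^-1 s2^-1 s2 s3 on 4 strands reduces by inverse Markov moves (closure unchanged at each step):
  Destabilize: the word has the form β·s3 where s3 occurs only as the final letter (β ∈ B_3); drop it and the last strand → 3 strands.
  Deconjugate: the word is γ·β·γ⁻¹ with γ = s2^-1 s2 (prefix) and γ⁻¹ = s2^-1 s2 (suffix); strip both.
Reduced to β = s1 s1 s2^-1 s1 s2^-1 s2^-1 on 3 strands, 6 crossings.
Both give the same β = s1 s1 s2^-1 s1 s2^-1 s2^-1 on 3 strands, so one state sum suffices:
Braid: s1 s1 s2^-1 s1 s2^-1 s2^-1 on 3 strands, 6 crossings.
Writhe w = (#positive) - (#negative) = 3 - 3 = 0.
State-sum expansion of <K>. There are 2^6 = 64 states.
Smooth each crossing (0=||, 1=⌣⌢); contribution A^(Σ sign_k(1-2s_k)) * d^(L-1).
Tabulate the states by total A-exponent and number of loops L (A-exp: L × count):
  A^6: L=4 ×1
  A^4: L=3 ×6
  A^2: L=2 ×14, L=4 ×1
  A^0: L=1 ×13, L=3 ×7
  A^-2: L=2 ×14, L=4 ×1
  A^-4: L=3 ×6
  A^-6: L=4 ×1
Each group contributes A^e * Σ count * d^(L-1):
Powers of d = -A^2 - A^-2: d^2 = A^4 + 2 + A^-4; d^3 = -A^6 - 3*A^2 - 3*A^-2 - A^-6.
  A^6 * (d^3) = -A^12 - 3*A^8 - 3*A^4 - 1
  A^4 * (6*d^2) = 6*A^8 + 12*A^4 + 6
  A^2 * (14*d + d^3) = -A^8 - 17*A^4 - 17 - A^-4
  A^0 * (13 + 7*d^2) = 7*A^4 + 27 + 7*A^-4
  A^-2 * (14*d + d^3) = -A^4 - 17 - 17*A^-4 - A^-8
  A^-4 * (6*d^2) = 6 + 12*A^-4 + 6*A^-8
  A^-6 * (d^3) = -1 - 3*A^-4 - 3*A^-8 - A^-12
Summing the groups: <K> = -A^12 + 2*A^8 - 2*A^4 + 3 - 2*A^-4 + 2*A^-8 - A^-12
Normalise by the writhe: (-A^3)^(-w) = (-A^3)^(0) = 1, so f(A) = 1 * <K> = -A^12 + 2*A^8 - 2*A^4 + 3 - 2*A^-4 + 2*A^-8 - A^-12.
Substitute A = t^(-1/4), i.e. A^e → t^(-e/4): V(t) = -t^3 + 2*t^2 - 2*t + 3 - 2*t^-1 + 2*t^-2 - t^-3

Answer: -t^3 + 2*t^2 - 2*t + 3 - 2*t^-1 + 2*t^-2 - t^-3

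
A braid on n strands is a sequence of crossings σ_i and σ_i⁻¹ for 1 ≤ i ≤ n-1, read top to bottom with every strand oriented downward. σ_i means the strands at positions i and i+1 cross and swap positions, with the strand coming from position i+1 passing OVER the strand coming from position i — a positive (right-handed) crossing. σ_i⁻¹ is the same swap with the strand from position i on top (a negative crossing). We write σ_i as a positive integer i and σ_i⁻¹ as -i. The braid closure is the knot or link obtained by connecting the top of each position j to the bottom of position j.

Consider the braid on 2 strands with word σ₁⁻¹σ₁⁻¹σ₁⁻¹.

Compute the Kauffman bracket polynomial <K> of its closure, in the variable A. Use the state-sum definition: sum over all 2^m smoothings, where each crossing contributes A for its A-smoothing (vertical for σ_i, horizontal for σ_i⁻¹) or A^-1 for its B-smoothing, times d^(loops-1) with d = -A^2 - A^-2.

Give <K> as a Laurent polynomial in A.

Braid: s1^-1 s1^-1 s1^-1 on 2 strands, 3 crossings.
Writhe w = (#positive) - (#negative) = 0 - 3 = -3.
State-sum expansion of <K>. There are 2^3 = 8 states.
Smooth each crossing (0=||, 1=⌣⌢); contribution A^(Σ sign_k(1-2s_k)) * d^(L-1).
  state 000: A-exp=-3, loops=2, term = A^-3 * d^1
  state 001: A-exp=-1, loops=1, term = A^-1 * d^0
  state 010: A-exp=-1, loops=1, term = A^-1 * d^0
  state 011: A-exp=+1, loops=2, term = A^1 * d^1
  state 100: A-exp=-1, loops=1, term = A^-1 * d^0
  state 101: A-exp=+1, loops=2, term = A^1 * d^1
  state 110: A-exp=+1, loops=2, term = A^1 * d^1
  state 111: A-exp=+3, loops=3, term = A^3 * d^2
Collect the terms by A-exponent (count of states per loop number):
Powers of d = -A^2 - A^-2: d^2 = A^4 + 2 + A^-4.
  A^3 * (d^2) = A^7 + 2*A^3 + A^-1
  A^1 * (3*d) = -3*A^3 - 3*A^-1
  A^-1 * (3) = 3*A^-1
  A^-3 * (d) = -A^-1 - A^-5
Summing the groups: <K> = A^7 - A^3 - A^-5

Answer: A^7 - A^3 - A^-5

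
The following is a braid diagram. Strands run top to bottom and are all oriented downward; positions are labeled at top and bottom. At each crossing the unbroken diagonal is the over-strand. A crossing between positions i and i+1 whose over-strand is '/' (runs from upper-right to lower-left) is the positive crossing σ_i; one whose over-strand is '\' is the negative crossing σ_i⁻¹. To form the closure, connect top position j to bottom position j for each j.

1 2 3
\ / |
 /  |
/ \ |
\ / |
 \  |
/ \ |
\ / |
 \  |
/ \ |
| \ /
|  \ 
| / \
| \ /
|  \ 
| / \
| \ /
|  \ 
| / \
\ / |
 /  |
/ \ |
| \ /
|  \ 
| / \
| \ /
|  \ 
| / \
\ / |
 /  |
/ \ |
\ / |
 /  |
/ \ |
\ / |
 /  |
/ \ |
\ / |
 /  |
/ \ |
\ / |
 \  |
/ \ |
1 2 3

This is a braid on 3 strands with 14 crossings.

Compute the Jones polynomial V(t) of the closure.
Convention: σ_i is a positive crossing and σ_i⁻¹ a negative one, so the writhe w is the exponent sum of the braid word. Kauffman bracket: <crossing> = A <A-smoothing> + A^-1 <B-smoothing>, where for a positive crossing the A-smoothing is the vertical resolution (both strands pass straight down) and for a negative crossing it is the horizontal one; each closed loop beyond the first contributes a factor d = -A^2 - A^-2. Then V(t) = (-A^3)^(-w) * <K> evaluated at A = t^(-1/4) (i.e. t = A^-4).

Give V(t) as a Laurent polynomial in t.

Reading the diagram top to bottom ('/'-over between positions i,i+1 = s_i, '\'-over = s_i^-1): braid word = s1 s1^-1 s1^-1 s2^-1 s2^-1 s2^-1 s1 s2^-1 s2^-1 s1 s1 s1 s1 s1^-1.
The presented braid s1 s1^-1 s1^-1 s2^-1 s2^-1 s2^-1 s1 s2^-1 s2^-1 s1 s1 s1 s1 s1^-1 on 3 strands reduces by inverse Markov moves (closure unchanged at each step):
  Deconjugate: the word is γ·β·γ⁻¹ with γ = s1 (prefix) and γ⁻¹ = s1^-1 (suffix); strip both.
  Deconjugate: the word is γ·β·γ⁻¹ with γ = s1^-1 s1^-1 (prefix) and γ⁻¹ = s1 s1 (suffix); strip both.
Reduced to β = s2^-1 s2^-1 s2^-1 s1 s2^-1 s2^-1 s1 s1 on 3 strands, 8 crossings.
Compute on β:
Braid: s2^-1 s2^-1 s2^-1 s1 s2^-1 s2^-1 s1 s1 on 3 strands, 8 crossings.
Writhe w = (#positive) - (#negative) = 3 - 5 = -2.
Computing the Kauffman bracket via state sum. There are 2^8 = 256 states.
For each crossing: s=0 is the vertical smoothing, s=1 horizontal. Crossing k contributes A^(sign_k * (1 - 2*s_k)); loop factor d = -A^2 - A^-2.
Tabulate the states by total A-exponent and number of loops L (A-exp: L × count):
  A^8: L=6 ×1
  A^6: L=5 ×8
  A^4: L=4 ×27, L=6 ×1
  A^2: L=3 ×50, L=5 ×6
  A^0: L=2 ×53, L=4 ×17
  A^-2: L=1 ×27, L=3 ×28, L=5 ×1
  A^-4: L=2 ×24, L=4 ×4
  A^-6: L=3 ×8
  A^-8: L=4 ×1
Each group contributes A^e * Σ count * d^(L-1):
Powers of d = -A^2 - A^-2: d^2 = A^4 + 2 + A^-4; d^3 = -A^6 - 3*A^2 - 3*A^-2 - A^-6; d^4 = A^8 + 4*A^4 + 6 + 4*A^-4 + A^-8; d^5 = -A^10 - 5*A^6 - 10*A^2 - 10*A^-2 - 5*A^-6 - A^-10.
  A^8 * (d^5) = -A^18 - 5*A^14 - 10*A^10 - 10*A^6 - 5*A^2 - A^-2
  A^6 * (8*d^4) = 8*A^14 + 32*A^10 + 48*A^6 + 32*A^2 + 8*A^-2
  A^4 * (27*d^3 + d^5) = -A^14 - 32*A^10 - 91*A^6 - 91*A^2 - 32*A^-2 - A^-6
  A^2 * (50*d^2 + 6*d^4) = 6*A^10 + 74*A^6 + 136*A^2 + 74*A^-2 + 6*A^-6
  A^0 * (53*d + 17*d^3) = -17*A^6 - 104*A^2 - 104*A^-2 - 17*A^-6
  A^-2 * (27 + 28*d^2 + d^4) = A^6 + 32*A^2 + 89*A^-2 + 32*A^-6 + A^-10
  A^-4 * (24*d + 4*d^3) = -4*A^2 - 36*A^-2 - 36*A^-6 - 4*A^-10
  A^-6 * (8*d^2) = 8*A^-2 + 16*A^-6 + 8*A^-10
  A^-8 * (d^3) = -A^-2 - 3*A^-6 - 3*A^-10 - A^-14
Summing the groups: <K> = -A^18 + 2*A^14 - 4*A^10 + 5*A^6 - 4*A^2 + 5*A^-2 - 3*A^-6 + 2*A^-10 - A^-14
Normalise by the writhe: (-A^3)^(-w) = (-A^3)^(2) = A^6, so f(A) = A^6 * <K> = -A^24 + 2*A^20 - 4*A^16 + 5*A^12 - 4*A^8 + 5*A^4 - 3 + 2*A^-4 - A^-8.
Substitute A = t^(-1/4), i.e. A^e → t^(-e/4): V(t) = -t^2 + 2*t - 3 + 5*t^-1 - 4*t^-2 + 5*t^-3 - 4*t^-4 + 2*t^-5 - t^-6

Answer: -t^2 + 2*t - 3 + 5*t^-1 - 4*t^-2 + 5*t^-3 - 4*t^-4 + 2*t^-5 - t^-6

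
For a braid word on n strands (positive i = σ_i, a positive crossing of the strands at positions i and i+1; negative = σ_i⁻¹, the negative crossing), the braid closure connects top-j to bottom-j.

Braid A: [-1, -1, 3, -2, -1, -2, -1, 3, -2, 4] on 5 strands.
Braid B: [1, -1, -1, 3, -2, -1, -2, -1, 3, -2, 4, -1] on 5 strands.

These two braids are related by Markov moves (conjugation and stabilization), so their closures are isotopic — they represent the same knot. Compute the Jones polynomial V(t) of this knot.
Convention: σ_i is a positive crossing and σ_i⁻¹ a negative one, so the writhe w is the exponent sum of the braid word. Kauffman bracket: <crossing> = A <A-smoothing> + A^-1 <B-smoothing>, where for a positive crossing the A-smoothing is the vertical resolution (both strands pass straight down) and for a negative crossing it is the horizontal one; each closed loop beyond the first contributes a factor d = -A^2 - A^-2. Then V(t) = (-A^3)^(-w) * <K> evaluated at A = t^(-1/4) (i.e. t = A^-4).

1 - t^-1 + 2*t^-2 - 2*t^-3 + 2*t^-4 - 2*t^-5 + 2*t^-6 - t^-7

Derivation:
Markov-equivalent braids have isotopic closures, hence identical knot invariants. Strip the Markov moves from each word to reach a common short braid β, then compute V(t) once on β.
Braid A: s1^-1 s1^-1 s3 s2^-1 s1^-1 s2^-1 s1^-1 s3 s2^-1 s4 on 5 strands reduces by inverse Markov moves (closure unchanged at each step):
  Destabilize: the word has the form β·s4 where s4 occurs only as the final letter (β ∈ B_4); drop it and the last strand → 4 strands.
Reduced to β = s1^-1 s1^-1 s3 s2^-1 s1^-1 s2^-1 s1^-1 s3 s2^-1 on 4 strands, 9 crossings.
Braid B: s1 s1^-1 s1^-1 s3 s2^-1 s1^-1 s2^-1 s1^-1 s3 s2^-1 s4 s1^-1 on 5 strands reduces by inverse Markov moves (closure unchanged at each step):
  Deconjugate: the word is γ·β·γ⁻¹ with γ = s1 (prefix) and γ⁻¹ = s1^-1 (suffix); strip both.
  Destabilize: the word has the form β·s4 where s4 occurs only as the final letter (β ∈ B_4); drop it and the last strand → 4 strands.
Reduced to β = s1^-1 s1^-1 s3 s2^-1 s1^-1 s2^-1 s1^-1 s3 s2^-1 on 4 strands, 9 crossings.
Both give the same β = s1^-1 s1^-1 s3 s2^-1 s1^-1 s2^-1 s1^-1 s3 s2^-1 on 4 strands, so one state sum suffices:
Braid: s1^-1 s1^-1 s3 s2^-1 s1^-1 s2^-1 s1^-1 s3 s2^-1 on 4 strands, 9 crossings.
Writhe w = (#positive) - (#negative) = 2 - 7 = -5.
Enumerate smoothing states for the bracket polynomial. There are 2^9 = 512 states.
Smooth each crossing (0=||, 1=⌣⌢); contribution A^(Σ sign_k(1-2s_k)) * d^(L-1).
Tabulate the states by total A-exponent and number of loops L (A-exp: L × count):
  A^9: L=3 ×1
  A^7: L=2 ×4, L=4 ×5
  A^5: L=1 ×4, L=3 ×26, L=5 ×6
  A^3: L=2 ×43, L=4 ×40, L=6 ×1
  A^1: L=1 ×23, L=3 ×92, L=5 ×11
  A^-1: L=2 ×91, L=4 ×34, L=6 ×1
  A^-3: L=1 ×32, L=3 ×48, L=5 ×4
  A^-5: L=2 ×28, L=4 ×8
  A^-7: L=3 ×9
  A^-9: L=4 ×1
Each group contributes A^e * Σ count * d^(L-1):
Powers of d = -A^2 - A^-2: d^2 = A^4 + 2 + A^-4; d^3 = -A^6 - 3*A^2 - 3*A^-2 - A^-6; d^4 = A^8 + 4*A^4 + 6 + 4*A^-4 + A^-8; d^5 = -A^10 - 5*A^6 - 10*A^2 - 10*A^-2 - 5*A^-6 - A^-10.
  A^9 * (d^2) = A^13 + 2*A^9 + A^5
  A^7 * (4*d + 5*d^3) = -5*A^13 - 19*A^9 - 19*A^5 - 5*A
  A^5 * (4 + 26*d^2 + 6*d^4) = 6*A^13 + 50*A^9 + 92*A^5 + 50*A + 6*A^-3
  A^3 * (43*d + 40*d^3 + d^5) = -A^13 - 45*A^9 - 173*A^5 - 173*A - 45*A^-3 - A^-7
  A^1 * (23 + 92*d^2 + 11*d^4) = 11*A^9 + 136*A^5 + 273*A + 136*A^-3 + 11*A^-7
  A^-1 * (91*d + 34*d^3 + d^5) = -A^9 - 39*A^5 - 203*A - 203*A^-3 - 39*A^-7 - A^-11
  A^-3 * (32 + 48*d^2 + 4*d^4) = 4*A^5 + 64*A + 152*A^-3 + 64*A^-7 + 4*A^-11
  A^-5 * (28*d + 8*d^3) = -8*A - 52*A^-3 - 52*A^-7 - 8*A^-11
  A^-7 * (9*d^2) = 9*A^-3 + 18*A^-7 + 9*A^-11
  A^-9 * (d^3) = -A^-3 - 3*A^-7 - 3*A^-11 - A^-15
Summing the groups: <K> = A^13 - 2*A^9 + 2*A^5 - 2*A + 2*A^-3 - 2*A^-7 + A^-11 - A^-15
Normalise by the writhe: (-A^3)^(-w) = (-A^3)^(5) = -A^15, so f(A) = -A^15 * <K> = -A^28 + 2*A^24 - 2*A^20 + 2*A^16 - 2*A^12 + 2*A^8 - A^4 + 1.
Substitute A = t^(-1/4), i.e. A^e → t^(-e/4): V(t) = 1 - t^-1 + 2*t^-2 - 2*t^-3 + 2*t^-4 - 2*t^-5 + 2*t^-6 - t^-7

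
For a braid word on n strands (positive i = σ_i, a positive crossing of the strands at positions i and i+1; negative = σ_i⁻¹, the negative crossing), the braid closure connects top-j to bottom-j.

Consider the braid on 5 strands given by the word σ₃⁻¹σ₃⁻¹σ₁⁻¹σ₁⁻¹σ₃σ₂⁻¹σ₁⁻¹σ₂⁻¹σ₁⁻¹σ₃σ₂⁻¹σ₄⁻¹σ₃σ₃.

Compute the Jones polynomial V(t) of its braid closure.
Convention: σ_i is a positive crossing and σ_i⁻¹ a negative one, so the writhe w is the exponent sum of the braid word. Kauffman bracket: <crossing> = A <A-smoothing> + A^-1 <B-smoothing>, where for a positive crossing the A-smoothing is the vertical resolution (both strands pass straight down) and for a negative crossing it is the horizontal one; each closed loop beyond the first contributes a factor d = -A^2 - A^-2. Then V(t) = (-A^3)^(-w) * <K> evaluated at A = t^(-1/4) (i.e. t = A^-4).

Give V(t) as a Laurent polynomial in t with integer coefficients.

1 - t^-1 + 2*t^-2 - 2*t^-3 + 2*t^-4 - 2*t^-5 + 2*t^-6 - t^-7

Derivation:
The presented braid s3^-1 s3^-1 s1^-1 s1^-1 s3 s2^-1 s1^-1 s2^-1 s1^-1 s3 s2^-1 s4^-1 s3 s3 on 5 strands reduces by inverse Markov moves (closure unchanged at each step):
  Deconjugate: the word is γ·β·γ⁻¹ with γ = s3^-1 s3^-1 (prefix) and γ⁻¹ = s3 s3 (suffix); strip both.
  Destabilize: the word has the form β·s4^-1 where s4^-1 occurs only as the final letter (β ∈ B_4); drop it and the last strand → 4 strands.
Reduced to β = s1^-1 s1^-1 s3 s2^-1 s1^-1 s2^-1 s1^-1 s3 s2^-1 on 4 strands, 9 crossings.
Compute on β:
Braid: s1^-1 s1^-1 s3 s2^-1 s1^-1 s2^-1 s1^-1 s3 s2^-1 on 4 strands, 9 crossings.
Writhe w = (#positive) - (#negative) = 2 - 7 = -5.
State-sum expansion of <K>. There are 2^9 = 512 states.
Each crossing splits two ways (0=vertical, 1=horizontal). The state's weight is A^(#A-smoothings - #B-smoothings) * d^(loops - 1).
Tabulate the states by total A-exponent and number of loops L (A-exp: L × count):
  A^9: L=3 ×1
  A^7: L=2 ×4, L=4 ×5
  A^5: L=1 ×4, L=3 ×26, L=5 ×6
  A^3: L=2 ×43, L=4 ×40, L=6 ×1
  A^1: L=1 ×23, L=3 ×92, L=5 ×11
  A^-1: L=2 ×91, L=4 ×34, L=6 ×1
  A^-3: L=1 ×32, L=3 ×48, L=5 ×4
  A^-5: L=2 ×28, L=4 ×8
  A^-7: L=3 ×9
  A^-9: L=4 ×1
Each group contributes A^e * Σ count * d^(L-1):
Powers of d = -A^2 - A^-2: d^2 = A^4 + 2 + A^-4; d^3 = -A^6 - 3*A^2 - 3*A^-2 - A^-6; d^4 = A^8 + 4*A^4 + 6 + 4*A^-4 + A^-8; d^5 = -A^10 - 5*A^6 - 10*A^2 - 10*A^-2 - 5*A^-6 - A^-10.
  A^9 * (d^2) = A^13 + 2*A^9 + A^5
  A^7 * (4*d + 5*d^3) = -5*A^13 - 19*A^9 - 19*A^5 - 5*A
  A^5 * (4 + 26*d^2 + 6*d^4) = 6*A^13 + 50*A^9 + 92*A^5 + 50*A + 6*A^-3
  A^3 * (43*d + 40*d^3 + d^5) = -A^13 - 45*A^9 - 173*A^5 - 173*A - 45*A^-3 - A^-7
  A^1 * (23 + 92*d^2 + 11*d^4) = 11*A^9 + 136*A^5 + 273*A + 136*A^-3 + 11*A^-7
  A^-1 * (91*d + 34*d^3 + d^5) = -A^9 - 39*A^5 - 203*A - 203*A^-3 - 39*A^-7 - A^-11
  A^-3 * (32 + 48*d^2 + 4*d^4) = 4*A^5 + 64*A + 152*A^-3 + 64*A^-7 + 4*A^-11
  A^-5 * (28*d + 8*d^3) = -8*A - 52*A^-3 - 52*A^-7 - 8*A^-11
  A^-7 * (9*d^2) = 9*A^-3 + 18*A^-7 + 9*A^-11
  A^-9 * (d^3) = -A^-3 - 3*A^-7 - 3*A^-11 - A^-15
Summing the groups: <K> = A^13 - 2*A^9 + 2*A^5 - 2*A + 2*A^-3 - 2*A^-7 + A^-11 - A^-15
Normalise by the writhe: (-A^3)^(-w) = (-A^3)^(5) = -A^15, so f(A) = -A^15 * <K> = -A^28 + 2*A^24 - 2*A^20 + 2*A^16 - 2*A^12 + 2*A^8 - A^4 + 1.
Substitute A = t^(-1/4), i.e. A^e → t^(-e/4): V(t) = 1 - t^-1 + 2*t^-2 - 2*t^-3 + 2*t^-4 - 2*t^-5 + 2*t^-6 - t^-7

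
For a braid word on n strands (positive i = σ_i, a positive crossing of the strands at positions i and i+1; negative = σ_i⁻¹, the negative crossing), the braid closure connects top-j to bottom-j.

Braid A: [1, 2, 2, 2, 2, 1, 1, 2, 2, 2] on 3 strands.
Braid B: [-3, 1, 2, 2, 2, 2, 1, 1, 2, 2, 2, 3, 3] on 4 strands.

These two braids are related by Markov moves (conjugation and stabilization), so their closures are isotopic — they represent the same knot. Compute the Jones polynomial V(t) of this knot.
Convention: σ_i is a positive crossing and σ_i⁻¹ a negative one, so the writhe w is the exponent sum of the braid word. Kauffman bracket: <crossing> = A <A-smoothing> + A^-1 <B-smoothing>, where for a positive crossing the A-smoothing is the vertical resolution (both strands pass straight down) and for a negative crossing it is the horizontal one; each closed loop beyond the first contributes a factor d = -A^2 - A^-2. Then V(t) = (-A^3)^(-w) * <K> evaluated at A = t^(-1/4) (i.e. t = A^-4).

Markov-equivalent braids have isotopic closures, hence identical knot invariants. Strip the Markov moves from each word to reach a common short braid β, then compute V(t) once on β.
Braid A: s1 s2 s2 s2 s2 s1 s1 s2 s2 s2 on 3 strands has no conjugating prefix/suffix or stabilization to strip; take β = s1 s2 s2 s2 s2 s1 s1 s2 s2 s2.
Braid B: s3^-1 s1 s2 s2 s2 s2 s1 s1 s2 s2 s2 s3 s3 on 4 strands reduces by inverse Markov moves (closure unchanged at each step):
  Deconjugate: the word is γ·β·γ⁻¹ with γ = s3^-1 (prefix) and γ⁻¹ = s3 (suffix); strip both.
  Destabilize: the word has the form β·s3 where s3 occurs only as the final letter (β ∈ B_3); drop it and the last strand → 3 strands.
Reduced to β = s1 s2 s2 s2 s2 s1 s1 s2 s2 s2 on 3 strands, 10 crossings.
Both give the same β = s1 s2 s2 s2 s2 s1 s1 s2 s2 s2 on 3 strands, so one state sum suffices:
Braid: s1 s2 s2 s2 s2 s1 s1 s2 s2 s2 on 3 strands, 10 crossings.
Writhe w = (#positive) - (#negative) = 10 - 0 = 10.
Enumerate smoothing states for the bracket polynomial. There are 2^10 = 1024 states.
Smooth each crossing (0=||, 1=⌣⌢); contribution A^(Σ sign_k(1-2s_k)) * d^(L-1).
Tabulate the states by total A-exponent and number of loops L (A-exp: L × count):
  A^10: L=3 ×1
  A^8: L=2 ×10
  A^6: L=1 ×21, L=3 ×24
  A^4: L=2 ×84, L=4 ×36
  A^2: L=1 ×24, L=3 ×151, L=5 ×35
  A^0: L=2 ×72, L=4 ×159, L=6 ×21
  A^-2: L=3 ×98, L=5 ×105, L=7 ×7
  A^-4: L=4 ×76, L=6 ×43, L=8 ×1
  A^-6: L=5 ×35, L=7 ×10
  A^-8: L=6 ×9, L=8 ×1
  A^-10: L=7 ×1
Each group contributes A^e * Σ count * d^(L-1):
Powers of d = -A^2 - A^-2: d^2 = A^4 + 2 + A^-4; d^3 = -A^6 - 3*A^2 - 3*A^-2 - A^-6; d^4 = A^8 + 4*A^4 + 6 + 4*A^-4 + A^-8; d^5 = -A^10 - 5*A^6 - 10*A^2 - 10*A^-2 - 5*A^-6 - A^-10; d^6 = A^12 + 6*A^8 + 15*A^4 + 20 + 15*A^-4 + 6*A^-8 + A^-12; d^7 = -A^14 - 7*A^10 - 21*A^6 - 35*A^2 - 35*A^-2 - 21*A^-6 - 7*A^-10 - A^-14.
  A^10 * (d^2) = A^14 + 2*A^10 + A^6
  A^8 * (10*d) = -10*A^10 - 10*A^6
  A^6 * (21 + 24*d^2) = 24*A^10 + 69*A^6 + 24*A^2
  A^4 * (84*d + 36*d^3) = -36*A^10 - 192*A^6 - 192*A^2 - 36*A^-2
  A^2 * (24 + 151*d^2 + 35*d^4) = 35*A^10 + 291*A^6 + 536*A^2 + 291*A^-2 + 35*A^-6
  A^0 * (72*d + 159*d^3 + 21*d^5) = -21*A^10 - 264*A^6 - 759*A^2 - 759*A^-2 - 264*A^-6 - 21*A^-10
  A^-2 * (98*d^2 + 105*d^4 + 7*d^6) = 7*A^10 + 147*A^6 + 623*A^2 + 966*A^-2 + 623*A^-6 + 147*A^-10 + 7*A^-14
  A^-4 * (76*d^3 + 43*d^5 + d^7) = -A^10 - 50*A^6 - 312*A^2 - 693*A^-2 - 693*A^-6 - 312*A^-10 - 50*A^-14 - A^-18
  A^-6 * (35*d^4 + 10*d^6) = 10*A^6 + 95*A^2 + 290*A^-2 + 410*A^-6 + 290*A^-10 + 95*A^-14 + 10*A^-18
  A^-8 * (9*d^5 + d^7) = -A^6 - 16*A^2 - 66*A^-2 - 125*A^-6 - 125*A^-10 - 66*A^-14 - 16*A^-18 - A^-22
  A^-10 * (d^6) = A^2 + 6*A^-2 + 15*A^-6 + 20*A^-10 + 15*A^-14 + 6*A^-18 + A^-22
Summing the groups: <K> = A^14 + A^6 - A^-2 + A^-6 - A^-10 + A^-14 - A^-18
Normalise by the writhe: (-A^3)^(-w) = (-A^3)^(-10) = A^-30, so f(A) = A^-30 * <K> = A^-16 + A^-24 - A^-32 + A^-36 - A^-40 + A^-44 - A^-48.
Substitute A = t^(-1/4), i.e. A^e → t^(-e/4): V(t) = -t^12 + t^11 - t^10 + t^9 - t^8 + t^6 + t^4

Answer: -t^12 + t^11 - t^10 + t^9 - t^8 + t^6 + t^4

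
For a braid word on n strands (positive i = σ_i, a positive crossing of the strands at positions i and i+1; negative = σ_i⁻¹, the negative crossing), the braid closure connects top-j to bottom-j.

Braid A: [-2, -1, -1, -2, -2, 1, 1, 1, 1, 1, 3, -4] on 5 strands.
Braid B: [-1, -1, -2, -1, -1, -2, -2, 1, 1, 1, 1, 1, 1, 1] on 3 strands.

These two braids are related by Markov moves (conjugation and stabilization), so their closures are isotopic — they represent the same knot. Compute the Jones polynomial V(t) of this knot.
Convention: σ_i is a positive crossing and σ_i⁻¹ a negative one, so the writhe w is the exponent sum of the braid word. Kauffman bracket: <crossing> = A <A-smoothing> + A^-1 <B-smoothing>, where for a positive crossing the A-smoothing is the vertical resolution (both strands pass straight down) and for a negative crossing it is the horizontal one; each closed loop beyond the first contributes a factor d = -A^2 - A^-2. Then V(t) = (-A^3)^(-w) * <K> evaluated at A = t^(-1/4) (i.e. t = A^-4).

-t^4 + t^3 - t^2 + 2*t - 1 + 2*t^-1 - t^-2 + t^-3 - t^-4

Derivation:
Markov-equivalent braids have isotopic closures, hence identical knot invariants. Strip the Markov moves from each word to reach a common short braid β, then compute V(t) once on β.
Braid A: s2^-1 s1^-1 s1^-1 s2^-1 s2^-1 s1 s1 s1 s1 s1 s3 s4^-1 on 5 strands reduces by inverse Markov moves (closure unchanged at each step):
  Destabilize: the word has the form β·s4^-1 where s4^-1 occurs only as the final letter (β ∈ B_4); drop it and the last strand → 4 strands.
  Destabilize: the word has the form β·s3 where s3 occurs only as the final letter (β ∈ B_3); drop it and the last strand → 3 strands.
Reduced to β = s2^-1 s1^-1 s1^-1 s2^-1 s2^-1 s1 s1 s1 s1 s1 on 3 strands, 10 crossings.
Braid B: s1^-1 s1^-1 s2^-1 s1^-1 s1^-1 s2^-1 s2^-1 s1 s1 s1 s1 s1 s1 s1 on 3 strands reduces by inverse Markov moves (closure unchanged at each step):
  Deconjugate: the word is γ·β·γ⁻¹ with γ = s1^-1 s1^-1 (prefix) and γ⁻¹ = s1 s1 (suffix); strip both.
Reduced to β = s2^-1 s1^-1 s1^-1 s2^-1 s2^-1 s1 s1 s1 s1 s1 on 3 strands, 10 crossings.
Both give the same β = s2^-1 s1^-1 s1^-1 s2^-1 s2^-1 s1 s1 s1 s1 s1 on 3 strands, so one state sum suffices:
Braid: s2^-1 s1^-1 s1^-1 s2^-1 s2^-1 s1 s1 s1 s1 s1 on 3 strands, 10 crossings.
Writhe w = (#positive) - (#negative) = 5 - 5 = 0.
Enumerate smoothing states for the bracket polynomial. There are 2^10 = 1024 states.
Smooth each crossing (0=||, 1=⌣⌢); contribution A^(Σ sign_k(1-2s_k)) * d^(L-1).
Tabulate the states by total A-exponent and number of loops L (A-exp: L × count):
  A^10: L=4 ×1
  A^8: L=3 ×10
  A^6: L=2 ×29, L=4 ×16
  A^4: L=1 ×26, L=3 ×74, L=5 ×20
  A^2: L=2 ×90, L=4 ×105, L=6 ×15
  A^0: L=1 ×15, L=3 ×141, L=5 ×90, L=7 ×6
  A^-2: L=2 ×35, L=4 ×130, L=6 ×44, L=8 ×1
  A^-4: L=3 ×40, L=5 ×69, L=7 ×11
  A^-6: L=4 ×25, L=6 ×19, L=8 ×1
  A^-8: L=5 ×8, L=7 ×2
  A^-10: L=6 ×1
Each group contributes A^e * Σ count * d^(L-1):
Powers of d = -A^2 - A^-2: d^2 = A^4 + 2 + A^-4; d^3 = -A^6 - 3*A^2 - 3*A^-2 - A^-6; d^4 = A^8 + 4*A^4 + 6 + 4*A^-4 + A^-8; d^5 = -A^10 - 5*A^6 - 10*A^2 - 10*A^-2 - 5*A^-6 - A^-10; d^6 = A^12 + 6*A^8 + 15*A^4 + 20 + 15*A^-4 + 6*A^-8 + A^-12; d^7 = -A^14 - 7*A^10 - 21*A^6 - 35*A^2 - 35*A^-2 - 21*A^-6 - 7*A^-10 - A^-14.
  A^10 * (d^3) = -A^16 - 3*A^12 - 3*A^8 - A^4
  A^8 * (10*d^2) = 10*A^12 + 20*A^8 + 10*A^4
  A^6 * (29*d + 16*d^3) = -16*A^12 - 77*A^8 - 77*A^4 - 16
  A^4 * (26 + 74*d^2 + 20*d^4) = 20*A^12 + 154*A^8 + 294*A^4 + 154 + 20*A^-4
  A^2 * (90*d + 105*d^3 + 15*d^5) = -15*A^12 - 180*A^8 - 555*A^4 - 555 - 180*A^-4 - 15*A^-8
  A^0 * (15 + 141*d^2 + 90*d^4 + 6*d^6) = 6*A^12 + 126*A^8 + 591*A^4 + 957 + 591*A^-4 + 126*A^-8 + 6*A^-12
  A^-2 * (35*d + 130*d^3 + 44*d^5 + d^7) = -A^12 - 51*A^8 - 371*A^4 - 900 - 900*A^-4 - 371*A^-8 - 51*A^-12 - A^-16
  A^-4 * (40*d^2 + 69*d^4 + 11*d^6) = 11*A^8 + 135*A^4 + 481 + 714*A^-4 + 481*A^-8 + 135*A^-12 + 11*A^-16
  A^-6 * (25*d^3 + 19*d^5 + d^7) = -A^8 - 26*A^4 - 141 - 300*A^-4 - 300*A^-8 - 141*A^-12 - 26*A^-16 - A^-20
  A^-8 * (8*d^4 + 2*d^6) = 2*A^4 + 20 + 62*A^-4 + 88*A^-8 + 62*A^-12 + 20*A^-16 + 2*A^-20
  A^-10 * (d^5) = -1 - 5*A^-4 - 10*A^-8 - 10*A^-12 - 5*A^-16 - A^-20
Summing the groups: <K> = -A^16 + A^12 - A^8 + 2*A^4 - 1 + 2*A^-4 - A^-8 + A^-12 - A^-16
Normalise by the writhe: (-A^3)^(-w) = (-A^3)^(0) = 1, so f(A) = 1 * <K> = -A^16 + A^12 - A^8 + 2*A^4 - 1 + 2*A^-4 - A^-8 + A^-12 - A^-16.
Substitute A = t^(-1/4), i.e. A^e → t^(-e/4): V(t) = -t^4 + t^3 - t^2 + 2*t - 1 + 2*t^-1 - t^-2 + t^-3 - t^-4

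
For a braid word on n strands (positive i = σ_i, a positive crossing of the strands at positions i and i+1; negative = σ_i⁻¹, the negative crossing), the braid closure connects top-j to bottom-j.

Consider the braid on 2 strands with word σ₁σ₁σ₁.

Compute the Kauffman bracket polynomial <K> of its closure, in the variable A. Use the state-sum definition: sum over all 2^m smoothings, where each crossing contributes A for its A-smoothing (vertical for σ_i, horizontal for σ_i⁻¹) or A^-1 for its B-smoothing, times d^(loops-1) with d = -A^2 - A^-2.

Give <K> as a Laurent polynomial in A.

Braid: s1 s1 s1 on 2 strands, 3 crossings.
Writhe w = (#positive) - (#negative) = 3 - 0 = 3.
Enumerate smoothing states for the bracket polynomial. There are 2^3 = 8 states.
Smooth each crossing (0=||, 1=⌣⌢); contribution A^(Σ sign_k(1-2s_k)) * d^(L-1).
  state 000: A-exp=+3, loops=2, term = A^3 * d^1
  state 001: A-exp=+1, loops=1, term = A^1 * d^0
  state 010: A-exp=+1, loops=1, term = A^1 * d^0
  state 011: A-exp=-1, loops=2, term = A^-1 * d^1
  state 100: A-exp=+1, loops=1, term = A^1 * d^0
  state 101: A-exp=-1, loops=2, term = A^-1 * d^1
  state 110: A-exp=-1, loops=2, term = A^-1 * d^1
  state 111: A-exp=-3, loops=3, term = A^-3 * d^2
Collect the terms by A-exponent (count of states per loop number):
Powers of d = -A^2 - A^-2: d^2 = A^4 + 2 + A^-4.
  A^3 * (d) = -A^5 - A
  A^1 * (3) = 3*A
  A^-1 * (3*d) = -3*A - 3*A^-3
  A^-3 * (d^2) = A + 2*A^-3 + A^-7
Summing the groups: <K> = -A^5 - A^-3 + A^-7

Answer: -A^5 - A^-3 + A^-7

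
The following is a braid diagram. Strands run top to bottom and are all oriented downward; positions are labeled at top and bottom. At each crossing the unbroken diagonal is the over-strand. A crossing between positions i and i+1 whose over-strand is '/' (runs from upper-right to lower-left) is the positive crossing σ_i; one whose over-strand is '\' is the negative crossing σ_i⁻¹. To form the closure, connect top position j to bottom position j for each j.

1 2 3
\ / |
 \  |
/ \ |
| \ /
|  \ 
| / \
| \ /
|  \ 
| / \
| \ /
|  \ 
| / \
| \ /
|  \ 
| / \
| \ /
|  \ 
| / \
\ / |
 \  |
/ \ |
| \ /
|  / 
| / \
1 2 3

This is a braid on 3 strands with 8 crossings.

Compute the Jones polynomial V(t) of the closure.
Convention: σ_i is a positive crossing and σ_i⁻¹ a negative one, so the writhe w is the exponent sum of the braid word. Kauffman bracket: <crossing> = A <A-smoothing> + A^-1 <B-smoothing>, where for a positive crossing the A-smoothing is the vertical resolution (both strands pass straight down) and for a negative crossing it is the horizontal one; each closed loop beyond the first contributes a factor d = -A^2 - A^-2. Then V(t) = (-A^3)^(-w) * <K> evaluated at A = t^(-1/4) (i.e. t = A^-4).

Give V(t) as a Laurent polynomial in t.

Reading the diagram top to bottom ('/'-over between positions i,i+1 = s_i, '\'-over = s_i^-1): braid word = s1^-1 s2^-1 s2^-1 s2^-1 s2^-1 s2^-1 s1^-1 s2.
Braid: s1^-1 s2^-1 s2^-1 s2^-1 s2^-1 s2^-1 s1^-1 s2 on 3 strands, 8 crossings.
Writhe w = (#positive) - (#negative) = 1 - 7 = -6.
Enumerate smoothing states for the bracket polynomial. There are 2^8 = 256 states.
For each crossing: s=0 is the vertical smoothing, s=1 horizontal. Crossing k contributes A^(sign_k * (1 - 2*s_k)); loop factor d = -A^2 - A^-2.
Tabulate the states by total A-exponent and number of loops L (A-exp: L × count):
  A^8: L=6 ×1
  A^6: L=5 ×8
  A^4: L=4 ×25, L=6 ×3
  A^2: L=3 ×40, L=5 ×15, L=7 ×1
  A^0: L=2 ×35, L=4 ×30, L=6 ×5
  A^-2: L=1 ×15, L=3 ×31, L=5 ×10
  A^-4: L=2 ×18, L=4 ×10
  A^-6: L=1 ×2, L=3 ×6
  A^-8: L=2 ×1
Each group contributes A^e * Σ count * d^(L-1):
Powers of d = -A^2 - A^-2: d^2 = A^4 + 2 + A^-4; d^3 = -A^6 - 3*A^2 - 3*A^-2 - A^-6; d^4 = A^8 + 4*A^4 + 6 + 4*A^-4 + A^-8; d^5 = -A^10 - 5*A^6 - 10*A^2 - 10*A^-2 - 5*A^-6 - A^-10; d^6 = A^12 + 6*A^8 + 15*A^4 + 20 + 15*A^-4 + 6*A^-8 + A^-12.
  A^8 * (d^5) = -A^18 - 5*A^14 - 10*A^10 - 10*A^6 - 5*A^2 - A^-2
  A^6 * (8*d^4) = 8*A^14 + 32*A^10 + 48*A^6 + 32*A^2 + 8*A^-2
  A^4 * (25*d^3 + 3*d^5) = -3*A^14 - 40*A^10 - 105*A^6 - 105*A^2 - 40*A^-2 - 3*A^-6
  A^2 * (40*d^2 + 15*d^4 + d^6) = A^14 + 21*A^10 + 115*A^6 + 190*A^2 + 115*A^-2 + 21*A^-6 + A^-10
  A^0 * (35*d + 30*d^3 + 5*d^5) = -5*A^10 - 55*A^6 - 175*A^2 - 175*A^-2 - 55*A^-6 - 5*A^-10
  A^-2 * (15 + 31*d^2 + 10*d^4) = 10*A^6 + 71*A^2 + 137*A^-2 + 71*A^-6 + 10*A^-10
  A^-4 * (18*d + 10*d^3) = -10*A^2 - 48*A^-2 - 48*A^-6 - 10*A^-10
  A^-6 * (2 + 6*d^2) = 6*A^-2 + 14*A^-6 + 6*A^-10
  A^-8 * (d) = -A^-6 - A^-10
Summing the groups: <K> = -A^18 + A^14 - 2*A^10 + 3*A^6 - 2*A^2 + 2*A^-2 - A^-6 + A^-10
Normalise by the writhe: (-A^3)^(-w) = (-A^3)^(6) = A^18, so f(A) = A^18 * <K> = -A^36 + A^32 - 2*A^28 + 3*A^24 - 2*A^20 + 2*A^16 - A^12 + A^8.
Substitute A = t^(-1/4), i.e. A^e → t^(-e/4): V(t) = t^-2 - t^-3 + 2*t^-4 - 2*t^-5 + 3*t^-6 - 2*t^-7 + t^-8 - t^-9

Answer: t^-2 - t^-3 + 2*t^-4 - 2*t^-5 + 3*t^-6 - 2*t^-7 + t^-8 - t^-9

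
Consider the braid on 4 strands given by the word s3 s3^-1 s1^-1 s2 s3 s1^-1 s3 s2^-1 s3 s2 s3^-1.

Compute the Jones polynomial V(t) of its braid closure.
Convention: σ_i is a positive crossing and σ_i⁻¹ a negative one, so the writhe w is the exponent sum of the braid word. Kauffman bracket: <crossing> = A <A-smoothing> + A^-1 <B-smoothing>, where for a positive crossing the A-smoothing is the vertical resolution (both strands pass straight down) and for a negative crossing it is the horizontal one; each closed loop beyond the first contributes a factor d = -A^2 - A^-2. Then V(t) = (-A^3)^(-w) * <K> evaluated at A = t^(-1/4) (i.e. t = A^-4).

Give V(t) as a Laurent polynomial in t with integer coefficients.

-t^5 + 2*t^4 - 2*t^3 + 3*t^2 - 3*t + 3 - 2*t^-1 + t^-2

Derivation:
The presented braid s3 s3^-1 s1^-1 s2 s3 s1^-1 s3 s2^-1 s3 s2 s3^-1 on 4 strands reduces by inverse Markov moves (closure unchanged at each step):
  Deconjugate: the word is γ·β·γ⁻¹ with γ = s3 (prefix) and γ⁻¹ = s3^-1 (suffix); strip both.
Reduced to β = s3^-1 s1^-1 s2 s3 s1^-1 s3 s2^-1 s3 s2 on 4 strands, 9 crossings.
Compute on β:
Braid: s3^-1 s1^-1 s2 s3 s1^-1 s3 s2^-1 s3 s2 on 4 strands, 9 crossings.
Writhe w = (#positive) - (#negative) = 5 - 4 = 1.
State-sum expansion of <K>. There are 2^9 = 512 states.
Each crossing splits two ways (0=vertical, 1=horizontal). The state's weight is A^(#A-smoothings - #B-smoothings) * d^(loops - 1).
Tabulate the states by total A-exponent and number of loops L (A-exp: L × count):
  A^9: L=2 ×1
  A^7: L=1 ×3, L=3 ×6
  A^5: L=2 ×26, L=4 ×10
  A^3: L=1 ×21, L=3 ×58, L=5 ×5
  A^1: L=2 ×86, L=4 ×39, L=6 ×1
  A^-1: L=1 ×35, L=3 ×80, L=5 ×11
  A^-3: L=2 ×53, L=4 ×30, L=6 ×1
  A^-5: L=3 ×32, L=5 ×4
  A^-7: L=4 ×9
  A^-9: L=5 ×1
Each group contributes A^e * Σ count * d^(L-1):
Powers of d = -A^2 - A^-2: d^2 = A^4 + 2 + A^-4; d^3 = -A^6 - 3*A^2 - 3*A^-2 - A^-6; d^4 = A^8 + 4*A^4 + 6 + 4*A^-4 + A^-8; d^5 = -A^10 - 5*A^6 - 10*A^2 - 10*A^-2 - 5*A^-6 - A^-10.
  A^9 * (d) = -A^11 - A^7
  A^7 * (3 + 6*d^2) = 6*A^11 + 15*A^7 + 6*A^3
  A^5 * (26*d + 10*d^3) = -10*A^11 - 56*A^7 - 56*A^3 - 10*A^-1
  A^3 * (21 + 58*d^2 + 5*d^4) = 5*A^11 + 78*A^7 + 167*A^3 + 78*A^-1 + 5*A^-5
  A^1 * (86*d + 39*d^3 + d^5) = -A^11 - 44*A^7 - 213*A^3 - 213*A^-1 - 44*A^-5 - A^-9
  A^-1 * (35 + 80*d^2 + 11*d^4) = 11*A^7 + 124*A^3 + 261*A^-1 + 124*A^-5 + 11*A^-9
  A^-3 * (53*d + 30*d^3 + d^5) = -A^7 - 35*A^3 - 153*A^-1 - 153*A^-5 - 35*A^-9 - A^-13
  A^-5 * (32*d^2 + 4*d^4) = 4*A^3 + 48*A^-1 + 88*A^-5 + 48*A^-9 + 4*A^-13
  A^-7 * (9*d^3) = -9*A^-1 - 27*A^-5 - 27*A^-9 - 9*A^-13
  A^-9 * (d^4) = A^-1 + 4*A^-5 + 6*A^-9 + 4*A^-13 + A^-17
Summing the groups: <K> = -A^11 + 2*A^7 - 3*A^3 + 3*A^-1 - 3*A^-5 + 2*A^-9 - 2*A^-13 + A^-17
Normalise by the writhe: (-A^3)^(-w) = (-A^3)^(-1) = -A^-3, so f(A) = -A^-3 * <K> = A^8 - 2*A^4 + 3 - 3*A^-4 + 3*A^-8 - 2*A^-12 + 2*A^-16 - A^-20.
Substitute A = t^(-1/4), i.e. A^e → t^(-e/4): V(t) = -t^5 + 2*t^4 - 2*t^3 + 3*t^2 - 3*t + 3 - 2*t^-1 + t^-2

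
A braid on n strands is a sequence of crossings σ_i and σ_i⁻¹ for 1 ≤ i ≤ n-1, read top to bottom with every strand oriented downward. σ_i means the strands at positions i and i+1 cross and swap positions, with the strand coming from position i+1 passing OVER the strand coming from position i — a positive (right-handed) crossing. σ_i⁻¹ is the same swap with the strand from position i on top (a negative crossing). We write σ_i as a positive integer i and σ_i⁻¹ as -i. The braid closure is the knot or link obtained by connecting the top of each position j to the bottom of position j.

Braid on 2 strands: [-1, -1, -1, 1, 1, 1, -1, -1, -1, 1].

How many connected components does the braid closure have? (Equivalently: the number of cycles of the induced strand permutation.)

Track the strand permutation on 2 strands, starting from identity.
  step 1: s1^-1 swaps positions 1,2 -> [2 1]
  step 2: s1^-1 swaps positions 1,2 -> [1 2]
  step 3: s1^-1 swaps positions 1,2 -> [2 1]
  step 4: s1 swaps positions 1,2 -> [1 2]
  step 5: s1 swaps positions 1,2 -> [2 1]
  step 6: s1 swaps positions 1,2 -> [1 2]
  step 7: s1^-1 swaps positions 1,2 -> [2 1]
  step 8: s1^-1 swaps positions 1,2 -> [1 2]
  step 9: s1^-1 swaps positions 1,2 -> [2 1]
  step 10: s1 swaps positions 1,2 -> [1 2]
Final permutation (position -> original strand): [1 2]
Closure components = cycle count of this permutation = 2.

Answer: 2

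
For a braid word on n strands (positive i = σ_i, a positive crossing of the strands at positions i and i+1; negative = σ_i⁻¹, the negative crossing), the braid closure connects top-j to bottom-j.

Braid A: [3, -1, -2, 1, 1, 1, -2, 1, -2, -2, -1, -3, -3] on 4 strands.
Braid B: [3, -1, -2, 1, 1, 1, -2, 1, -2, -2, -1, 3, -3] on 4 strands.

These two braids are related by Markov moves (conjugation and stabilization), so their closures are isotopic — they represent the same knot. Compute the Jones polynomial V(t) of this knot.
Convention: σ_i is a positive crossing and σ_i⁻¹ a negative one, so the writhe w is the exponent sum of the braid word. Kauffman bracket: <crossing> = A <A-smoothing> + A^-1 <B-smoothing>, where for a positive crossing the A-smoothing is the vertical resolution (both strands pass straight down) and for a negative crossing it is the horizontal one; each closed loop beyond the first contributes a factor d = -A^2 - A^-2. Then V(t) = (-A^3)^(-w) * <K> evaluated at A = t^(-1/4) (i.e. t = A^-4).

Markov-equivalent braids have isotopic closures, hence identical knot invariants. Strip the Markov moves from each word to reach a common short braid β, then compute V(t) once on β.
Braid A: s3 s1^-1 s2^-1 s1 s1 s1 s2^-1 s1 s2^-1 s2^-1 s1^-1 s3^-1 s3^-1 on 4 strands reduces by inverse Markov moves (closure unchanged at each step):
  Deconjugate: the word is γ·β·γ⁻¹ with γ = s3 (prefix) and γ⁻¹ = s3^-1 (suffix); strip both.
  Destabilize: the word has the form β·s3^-1 where s3^-1 occurs only as the final letter (β ∈ B_3); drop it and the last strand → 3 strands.
Reduced to β = s1^-1 s2^-1 s1 s1 s1 s2^-1 s1 s2^-1 s2^-1 s1^-1 on 3 strands, 10 crossings.
Braid B: s3 s1^-1 s2^-1 s1 s1 s1 s2^-1 s1 s2^-1 s2^-1 s1^-1 s3 s3^-1 on 4 strands reduces by inverse Markov moves (closure unchanged at each step):
  Deconjugate: the word is γ·β·γ⁻¹ with γ = s3 (prefix) and γ⁻¹ = s3^-1 (suffix); strip both.
  Destabilize: the word has the form β·s3 where s3 occurs only as the final letter (β ∈ B_3); drop it and the last strand → 3 strands.
Reduced to β = s1^-1 s2^-1 s1 s1 s1 s2^-1 s1 s2^-1 s2^-1 s1^-1 on 3 strands, 10 crossings.
Both give the same β = s1^-1 s2^-1 s1 s1 s1 s2^-1 s1 s2^-1 s2^-1 s1^-1 on 3 strands, so one state sum suffices:
Braid: s1^-1 s2^-1 s1 s1 s1 s2^-1 s1 s2^-1 s2^-1 s1^-1 on 3 strands, 10 crossings.
Writhe w = (#positive) - (#negative) = 4 - 6 = -2.
Computing the Kauffman bracket via state sum. There are 2^10 = 1024 states.
Smooth each crossing (0=||, 1=⌣⌢); contribution A^(Σ sign_k(1-2s_k)) * d^(L-1).
Tabulate the states by total A-exponent and number of loops L (A-exp: L × count):
  A^10: L=5 ×1
  A^8: L=4 ×10
  A^6: L=3 ×38, L=5 ×7
  A^4: L=2 ×67, L=4 ×49, L=6 ×4
  A^2: L=1 ×46, L=3 ×130, L=5 ×33, L=7 ×1
  A^0: L=2 ×131, L=4 ×110, L=6 ×11
  A^-2: L=1 ×25, L=3 ×133, L=5 ×51, L=7 ×1
  A^-4: L=2 ×37, L=4 ×72, L=6 ×11
  A^-6: L=3 ×25, L=5 ×19, L=7 ×1
  A^-8: L=4 ×8, L=6 ×2
  A^-10: L=5 ×1
Each group contributes A^e * Σ count * d^(L-1):
Powers of d = -A^2 - A^-2: d^2 = A^4 + 2 + A^-4; d^3 = -A^6 - 3*A^2 - 3*A^-2 - A^-6; d^4 = A^8 + 4*A^4 + 6 + 4*A^-4 + A^-8; d^5 = -A^10 - 5*A^6 - 10*A^2 - 10*A^-2 - 5*A^-6 - A^-10; d^6 = A^12 + 6*A^8 + 15*A^4 + 20 + 15*A^-4 + 6*A^-8 + A^-12.
  A^10 * (d^4) = A^18 + 4*A^14 + 6*A^10 + 4*A^6 + A^2
  A^8 * (10*d^3) = -10*A^14 - 30*A^10 - 30*A^6 - 10*A^2
  A^6 * (38*d^2 + 7*d^4) = 7*A^14 + 66*A^10 + 118*A^6 + 66*A^2 + 7*A^-2
  A^4 * (67*d + 49*d^3 + 4*d^5) = -4*A^14 - 69*A^10 - 254*A^6 - 254*A^2 - 69*A^-2 - 4*A^-6
  A^2 * (46 + 130*d^2 + 33*d^4 + d^6) = A^14 + 39*A^10 + 277*A^6 + 524*A^2 + 277*A^-2 + 39*A^-6 + A^-10
  A^0 * (131*d + 110*d^3 + 11*d^5) = -11*A^10 - 165*A^6 - 571*A^2 - 571*A^-2 - 165*A^-6 - 11*A^-10
  A^-2 * (25 + 133*d^2 + 51*d^4 + d^6) = A^10 + 57*A^6 + 352*A^2 + 617*A^-2 + 352*A^-6 + 57*A^-10 + A^-14
  A^-4 * (37*d + 72*d^3 + 11*d^5) = -11*A^6 - 127*A^2 - 363*A^-2 - 363*A^-6 - 127*A^-10 - 11*A^-14
  A^-6 * (25*d^2 + 19*d^4 + d^6) = A^6 + 25*A^2 + 116*A^-2 + 184*A^-6 + 116*A^-10 + 25*A^-14 + A^-18
  A^-8 * (8*d^3 + 2*d^5) = -2*A^2 - 18*A^-2 - 44*A^-6 - 44*A^-10 - 18*A^-14 - 2*A^-18
  A^-10 * (d^4) = A^-2 + 4*A^-6 + 6*A^-10 + 4*A^-14 + A^-18
Summing the groups: <K> = A^18 - 2*A^14 + 2*A^10 - 3*A^6 + 4*A^2 - 3*A^-2 + 3*A^-6 - 2*A^-10 + A^-14
Normalise by the writhe: (-A^3)^(-w) = (-A^3)^(2) = A^6, so f(A) = A^6 * <K> = A^24 - 2*A^20 + 2*A^16 - 3*A^12 + 4*A^8 - 3*A^4 + 3 - 2*A^-4 + A^-8.
Substitute A = t^(-1/4), i.e. A^e → t^(-e/4): V(t) = t^2 - 2*t + 3 - 3*t^-1 + 4*t^-2 - 3*t^-3 + 2*t^-4 - 2*t^-5 + t^-6

Answer: t^2 - 2*t + 3 - 3*t^-1 + 4*t^-2 - 3*t^-3 + 2*t^-4 - 2*t^-5 + t^-6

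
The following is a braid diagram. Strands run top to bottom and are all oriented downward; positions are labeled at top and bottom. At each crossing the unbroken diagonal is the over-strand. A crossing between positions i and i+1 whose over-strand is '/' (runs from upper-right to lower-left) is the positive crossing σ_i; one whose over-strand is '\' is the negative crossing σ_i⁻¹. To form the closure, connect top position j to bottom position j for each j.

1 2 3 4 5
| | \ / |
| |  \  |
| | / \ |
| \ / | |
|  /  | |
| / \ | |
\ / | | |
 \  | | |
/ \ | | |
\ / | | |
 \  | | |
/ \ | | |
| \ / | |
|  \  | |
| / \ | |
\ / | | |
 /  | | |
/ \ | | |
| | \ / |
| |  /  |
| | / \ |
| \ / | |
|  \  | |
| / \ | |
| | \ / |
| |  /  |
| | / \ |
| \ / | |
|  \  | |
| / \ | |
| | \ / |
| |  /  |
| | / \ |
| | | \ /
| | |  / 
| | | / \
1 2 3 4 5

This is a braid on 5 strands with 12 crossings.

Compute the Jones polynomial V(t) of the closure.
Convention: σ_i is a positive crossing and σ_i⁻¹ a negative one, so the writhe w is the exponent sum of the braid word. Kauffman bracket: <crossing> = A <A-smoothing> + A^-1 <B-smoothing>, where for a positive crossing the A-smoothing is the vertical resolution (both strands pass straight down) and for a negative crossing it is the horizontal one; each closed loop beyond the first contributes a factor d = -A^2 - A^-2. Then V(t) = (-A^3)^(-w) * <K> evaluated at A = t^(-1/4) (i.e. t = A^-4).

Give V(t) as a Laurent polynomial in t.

t^2 - t + 2 - 2*t^-1 + t^-2 - t^-3 + t^-4

Derivation:
Reading the diagram top to bottom ('/'-over between positions i,i+1 = s_i, '\'-over = s_i^-1): braid word = s3^-1 s2 s1^-1 s1^-1 s2^-1 s1 s3 s2^-1 s3 s2^-1 s3 s4.
The presented braid s3^-1 s2 s1^-1 s1^-1 s2^-1 s1 s3 s2^-1 s3 s2^-1 s3 s4 on 5 strands reduces by inverse Markov moves (closure unchanged at each step):
  Destabilize: the word has the form β·s4 where s4 occurs only as the final letter (β ∈ B_4); drop it and the last strand → 4 strands.
  Deconjugate: the word is γ·β·γ⁻¹ with γ = s3^-1 s2 (prefix) and γ⁻¹ = s2^-1 s3 (suffix); strip both.
Reduced to β = s1^-1 s1^-1 s2^-1 s1 s3 s2^-1 s3 on 4 strands, 7 crossings.
Compute on β:
Braid: s1^-1 s1^-1 s2^-1 s1 s3 s2^-1 s3 on 4 strands, 7 crossings.
Writhe w = (#positive) - (#negative) = 3 - 4 = -1.
Computing the Kauffman bracket via state sum. There are 2^7 = 128 states.
For each crossing: s=0 is the vertical smoothing, s=1 horizontal. Crossing k contributes A^(sign_k * (1 - 2*s_k)); loop factor d = -A^2 - A^-2.
Tabulate the states by total A-exponent and number of loops L (A-exp: L × count):
  A^7: L=4 ×1
  A^5: L=3 ×7
  A^3: L=2 ×17, L=4 ×4
  A^1: L=1 ×14, L=3 ×20, L=5 ×1
  A^-1: L=2 ×27, L=4 ×8
  A^-3: L=1 ×5, L=3 ×15, L=5 ×1
  A^-5: L=2 ×4, L=4 ×3
  A^-7: L=3 ×1
Each group contributes A^e * Σ count * d^(L-1):
Powers of d = -A^2 - A^-2: d^2 = A^4 + 2 + A^-4; d^3 = -A^6 - 3*A^2 - 3*A^-2 - A^-6; d^4 = A^8 + 4*A^4 + 6 + 4*A^-4 + A^-8.
  A^7 * (d^3) = -A^13 - 3*A^9 - 3*A^5 - A
  A^5 * (7*d^2) = 7*A^9 + 14*A^5 + 7*A
  A^3 * (17*d + 4*d^3) = -4*A^9 - 29*A^5 - 29*A - 4*A^-3
  A^1 * (14 + 20*d^2 + d^4) = A^9 + 24*A^5 + 60*A + 24*A^-3 + A^-7
  A^-1 * (27*d + 8*d^3) = -8*A^5 - 51*A - 51*A^-3 - 8*A^-7
  A^-3 * (5 + 15*d^2 + d^4) = A^5 + 19*A + 41*A^-3 + 19*A^-7 + A^-11
  A^-5 * (4*d + 3*d^3) = -3*A - 13*A^-3 - 13*A^-7 - 3*A^-11
  A^-7 * (d^2) = A^-3 + 2*A^-7 + A^-11
Summing the groups: <K> = -A^13 + A^9 - A^5 + 2*A - 2*A^-3 + A^-7 - A^-11
Normalise by the writhe: (-A^3)^(-w) = (-A^3)^(1) = -A^3, so f(A) = -A^3 * <K> = A^16 - A^12 + A^8 - 2*A^4 + 2 - A^-4 + A^-8.
Substitute A = t^(-1/4), i.e. A^e → t^(-e/4): V(t) = t^2 - t + 2 - 2*t^-1 + t^-2 - t^-3 + t^-4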